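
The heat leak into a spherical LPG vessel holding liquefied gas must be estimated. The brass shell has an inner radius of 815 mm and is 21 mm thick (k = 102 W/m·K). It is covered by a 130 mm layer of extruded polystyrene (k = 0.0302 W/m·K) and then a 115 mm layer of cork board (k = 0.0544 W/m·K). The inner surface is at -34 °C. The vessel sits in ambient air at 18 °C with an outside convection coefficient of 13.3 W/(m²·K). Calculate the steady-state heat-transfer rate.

Q ≈ 88.1 W

For a spherical shell R = (1/r₁ − 1/r₂)/(4πk); film R = 1/(h·4πr²). In series:
R_brass shell = (1/0.815 − 1/0.836)/(4π×102) = 2.405×10^-5 K/W
R_extruded polystyrene = (1/0.836 − 1/0.966)/(4π×0.0302) = 0.4242 K/W
R_cork board = (1/0.966 − 1/1.081)/(4π×0.0544) = 0.1611 K/W
R_outer film = 1/(h·4πr_o²) = 1/(13.3×4π×1.081²) = 0.00512 K/W
R_total = 0.5904 K/W
Q = ΔT/R_total = 52/0.5904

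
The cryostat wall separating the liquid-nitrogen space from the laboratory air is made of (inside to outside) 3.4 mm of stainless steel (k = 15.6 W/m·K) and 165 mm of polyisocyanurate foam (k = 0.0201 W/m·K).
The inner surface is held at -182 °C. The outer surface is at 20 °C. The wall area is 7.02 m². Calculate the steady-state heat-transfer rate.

Q ≈ 173 W

Treating each layer as a thermal resistance in series:
R_stainless steel = L/(kA) = 0.0034/(15.6×7.02) = 3.105×10^-5 K/W
R_polyisocyanurate foam = L/(kA) = 0.165/(0.0201×7.02) = 1.169 K/W
R_total = 1.169 K/W
Q = ΔT / R_total = 202 / 1.169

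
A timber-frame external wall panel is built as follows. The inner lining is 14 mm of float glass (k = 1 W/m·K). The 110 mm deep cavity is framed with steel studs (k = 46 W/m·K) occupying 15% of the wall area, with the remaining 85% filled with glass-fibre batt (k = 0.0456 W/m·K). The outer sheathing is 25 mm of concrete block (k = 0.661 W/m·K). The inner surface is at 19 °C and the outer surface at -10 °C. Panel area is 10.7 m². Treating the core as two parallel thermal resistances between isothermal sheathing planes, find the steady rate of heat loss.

Q ≈ 4590 W

Sheathing layers in series; stud and cavity paths in parallel between them.
R_inner = 0.014/(1×10.7) = 0.001308 K/W
R_stud  = 0.11/(46×0.15×10.7) = 0.00149 K/W
R_cav   = 0.11/(0.0456×0.85×10.7) = 0.2652 K/W
1/R_core = 1/R_stud + 1/R_cav → R_core = 0.001482 K/W
R_outer = 0.025/(0.661×10.7) = 0.003535 K/W
R_total = 0.006325 K/W
Q = ΔT/R_total = 29/0.006325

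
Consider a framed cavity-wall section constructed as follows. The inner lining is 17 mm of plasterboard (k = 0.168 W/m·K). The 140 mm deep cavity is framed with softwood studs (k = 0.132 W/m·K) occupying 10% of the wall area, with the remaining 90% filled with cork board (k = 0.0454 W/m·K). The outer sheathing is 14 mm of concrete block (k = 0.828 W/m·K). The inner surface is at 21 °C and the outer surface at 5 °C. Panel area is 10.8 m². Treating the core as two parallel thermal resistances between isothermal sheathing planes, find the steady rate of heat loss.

Sheathing layers in series; stud and cavity paths in parallel between them.
R_inner = 0.017/(0.168×10.8) = 0.009369 K/W
R_stud  = 0.14/(0.132×0.1×10.8) = 0.982 K/W
R_cav   = 0.14/(0.0454×0.9×10.8) = 0.3173 K/W
1/R_core = 1/R_stud + 1/R_cav → R_core = 0.2398 K/W
R_outer = 0.014/(0.828×10.8) = 0.001566 K/W
R_total = 0.2507 K/W
Q = ΔT/R_total = 16/0.2507

Q ≈ 63.8 W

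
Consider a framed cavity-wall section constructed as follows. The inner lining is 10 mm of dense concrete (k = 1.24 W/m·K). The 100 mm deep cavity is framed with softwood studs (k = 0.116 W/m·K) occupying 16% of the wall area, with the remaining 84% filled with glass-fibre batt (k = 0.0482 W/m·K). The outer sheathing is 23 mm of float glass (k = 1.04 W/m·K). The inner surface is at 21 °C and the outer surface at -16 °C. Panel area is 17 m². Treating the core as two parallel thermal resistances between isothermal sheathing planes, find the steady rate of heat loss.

Q ≈ 365 W

Sheathing layers in series; stud and cavity paths in parallel between them.
R_inner = 0.01/(1.24×17) = 4.744×10^-4 K/W
R_stud  = 0.1/(0.116×0.16×17) = 0.3169 K/W
R_cav   = 0.1/(0.0482×0.84×17) = 0.1453 K/W
1/R_core = 1/R_stud + 1/R_cav → R_core = 0.09962 K/W
R_outer = 0.023/(1.04×17) = 0.001301 K/W
R_total = 0.1014 K/W
Q = ΔT/R_total = 37/0.1014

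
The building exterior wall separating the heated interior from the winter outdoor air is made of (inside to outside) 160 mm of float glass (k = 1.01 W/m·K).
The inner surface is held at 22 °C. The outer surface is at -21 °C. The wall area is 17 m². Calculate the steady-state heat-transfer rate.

Treating each layer as a thermal resistance in series:
R_float glass = L/(kA) = 0.16/(1.01×17) = 0.009319 K/W
R_total = 0.009319 K/W
Q = ΔT / R_total = 43 / 0.009319

Q ≈ 4610 W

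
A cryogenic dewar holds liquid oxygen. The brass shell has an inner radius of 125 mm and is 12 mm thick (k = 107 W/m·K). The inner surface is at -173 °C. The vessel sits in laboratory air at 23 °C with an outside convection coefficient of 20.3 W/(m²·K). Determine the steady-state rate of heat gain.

Q ≈ 936 W

For a spherical shell R = (1/r₁ − 1/r₂)/(4πk); film R = 1/(h·4πr²). In series:
R_brass shell = (1/0.125 − 1/0.137)/(4π×107) = 5.211×10^-4 K/W
R_outer film = 1/(h·4πr_o²) = 1/(20.3×4π×0.137²) = 0.2089 K/W
R_total = 0.2094 K/W
Q = ΔT/R_total = 196/0.2094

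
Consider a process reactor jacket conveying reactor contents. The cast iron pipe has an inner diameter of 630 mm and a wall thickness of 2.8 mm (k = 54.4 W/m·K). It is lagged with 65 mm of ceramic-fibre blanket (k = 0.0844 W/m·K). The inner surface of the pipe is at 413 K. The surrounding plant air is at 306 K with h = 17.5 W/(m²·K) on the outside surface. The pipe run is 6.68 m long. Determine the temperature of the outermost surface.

T ≈ 313 K

Radial resistances (cylindrical: R_cond = ln(r_o/r_i)/(2πkL), R_conv = 1/(h·2πrL)):
R_cast iron pipe wall = ln(317.8/315)/(2π×54.4×6.68) = 3.876×10^-6 K/W
R_ceramic-fibre blanket = ln(382.8/317.8)/(2π×0.0844×6.68) = 0.05253 K/W
R_outer film = 1/(h_o·2πr_oL) = 1/(17.5×2π×0.3828×6.68) = 0.003557 K/W
R_total = 0.05609 K/W
Q = ΔT/R_total = 107/0.05609
Q = 1910 W
T_interface = T_inner − Q·ΣR(inner→interface) = 413 − 1910×0.05254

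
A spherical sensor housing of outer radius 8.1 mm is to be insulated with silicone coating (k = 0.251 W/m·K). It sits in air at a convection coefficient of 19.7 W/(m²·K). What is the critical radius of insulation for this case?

For a sphere r_cr = 2k/h = 2×0.251/19.7
r_cr = 25.5 mm; since the bare radius (8.1 mm) is below r_cr, adding a thin layer of insulation will *increase* heat loss.

r_cr ≈ 25.5 mm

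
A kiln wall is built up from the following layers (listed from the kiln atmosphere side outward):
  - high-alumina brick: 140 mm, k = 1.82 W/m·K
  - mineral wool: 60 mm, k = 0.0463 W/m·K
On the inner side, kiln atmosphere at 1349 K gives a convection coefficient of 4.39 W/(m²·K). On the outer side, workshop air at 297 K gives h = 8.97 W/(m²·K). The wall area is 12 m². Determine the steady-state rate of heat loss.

Using the resistance-network approach (series):
R_inner film = 1/(h_i·A) = 1/(4.39×12) = 0.01898 K/W
R_high-alumina brick = L/(kA) = 0.14/(1.82×12) = 0.00641 K/W
R_mineral wool = L/(kA) = 0.06/(0.0463×12) = 0.108 K/W
R_outer film = 1/(h_o·A) = 1/(8.97×12) = 0.00929 K/W
R_total = 0.1427 K/W
Q = ΔT / R_total = 1052 / 0.1427

Q ≈ 7370 W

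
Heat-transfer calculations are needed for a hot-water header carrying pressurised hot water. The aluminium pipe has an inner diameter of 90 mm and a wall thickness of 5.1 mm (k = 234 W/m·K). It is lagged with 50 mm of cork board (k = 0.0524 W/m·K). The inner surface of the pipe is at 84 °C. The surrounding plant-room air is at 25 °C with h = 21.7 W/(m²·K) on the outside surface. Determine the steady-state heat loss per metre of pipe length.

For a radial system each layer contributes R = ln(r_out/r_in)/(2πkL); films add R = 1/(hA).
R_aluminium pipe wall = ln(50.1/45)/(2π×234×1) = 7.302×10^-5 K/W
R_cork board = ln(100.1/50.1)/(2π×0.0524×1) = 2.102 K/W
R_outer film = 1/(h_o·2πr_oL) = 1/(21.7×2π×0.1001×1) = 0.07327 K/W
R_total = 2.176 K/W
Q = ΔT/R_total = 59/2.176

q′ ≈ 27.1 W/m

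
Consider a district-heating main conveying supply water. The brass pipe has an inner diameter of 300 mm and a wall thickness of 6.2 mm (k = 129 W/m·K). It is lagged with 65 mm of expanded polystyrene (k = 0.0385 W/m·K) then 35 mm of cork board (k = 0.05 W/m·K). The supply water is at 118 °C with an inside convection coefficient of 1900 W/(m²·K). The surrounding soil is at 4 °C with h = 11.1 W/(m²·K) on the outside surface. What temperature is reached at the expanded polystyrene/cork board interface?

T ≈ 34.4 °C

Radial resistances (cylindrical: R_cond = ln(r_o/r_i)/(2πkL), R_conv = 1/(h·2πrL)):
R_inner film = 1/(h_i·2πr₁L) = 1/(1900×2π×0.15×1) = 5.584×10^-4 K/W
R_brass pipe wall = ln(156.2/150)/(2π×129×1) = 4.997×10^-5 K/W
R_expanded polystyrene = ln(221.2/156.2)/(2π×0.0385×1) = 1.438 K/W
R_cork board = ln(256.2/221.2)/(2π×0.05×1) = 0.4676 K/W
R_outer film = 1/(h_o·2πr_oL) = 1/(11.1×2π×0.2562×1) = 0.05597 K/W
R_total = 1.962 K/W
Q = ΔT/R_total = 114/1.962
Q = 58.1 W/m
T_interface = T_inner − Q·ΣR(inner→interface) = 118 − 58.1×1.439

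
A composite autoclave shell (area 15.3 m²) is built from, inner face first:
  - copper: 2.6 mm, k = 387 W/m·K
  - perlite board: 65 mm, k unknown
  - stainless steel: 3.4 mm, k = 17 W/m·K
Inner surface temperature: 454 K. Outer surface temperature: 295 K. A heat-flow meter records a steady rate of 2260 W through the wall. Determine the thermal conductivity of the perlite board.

k ≈ 0.0604 W/(m·K)

Thermal resistances in series:
R_copper = L/(kA) = 0.0026/(387×15.3) = 4.391×10^-7 K/W
R_stainless steel = L/(kA) = 0.0034/(17×15.3) = 1.307×10^-5 K/W
Sum of known resistances R_other = 1.351×10^-5 K/W
Total R = ΔT/Q = 159/2260 = 0.07035 K/W
R_perlite board = R_total − R_other = 0.07034 K/W
k = L/(R·A) = 0.065/(0.07034×15.3)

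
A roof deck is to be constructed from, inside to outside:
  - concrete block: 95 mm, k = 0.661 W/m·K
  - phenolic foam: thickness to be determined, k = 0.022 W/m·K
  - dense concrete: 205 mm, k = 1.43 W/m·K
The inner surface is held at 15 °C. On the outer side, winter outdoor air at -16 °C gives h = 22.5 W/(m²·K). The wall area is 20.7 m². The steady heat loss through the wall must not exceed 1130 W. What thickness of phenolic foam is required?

Series thermal resistances:
R_concrete block = L/(kA) = 0.095/(0.661×20.7) = 0.006943 K/W
R_dense concrete = L/(kA) = 0.205/(1.43×20.7) = 0.006925 K/W
R_outer film = 1/(h_o·A) = 1/(22.5×20.7) = 0.002147 K/W
Sum of the known resistances R_other = 0.01602 K/W
Required total resistance R_tot = ΔT/Q_allow = 31/1130 = 0.02743 K/W
R_phenolic foam = R_tot − R_other = 0.01142 K/W
L = R·k·A = 0.01142×0.022×20.7

L ≈ 5.2 mm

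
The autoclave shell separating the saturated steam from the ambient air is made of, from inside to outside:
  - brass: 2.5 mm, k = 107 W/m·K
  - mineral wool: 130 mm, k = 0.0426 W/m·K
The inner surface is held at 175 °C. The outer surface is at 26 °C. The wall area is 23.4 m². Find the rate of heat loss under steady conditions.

Model the wall as resistances in series:
R_brass = L/(kA) = 0.0025/(107×23.4) = 9.985×10^-7 K/W
R_mineral wool = L/(kA) = 0.13/(0.0426×23.4) = 0.1304 K/W
R_total = 0.1304 K/W
Q = ΔT / R_total = 149 / 0.1304

Q ≈ 1140 W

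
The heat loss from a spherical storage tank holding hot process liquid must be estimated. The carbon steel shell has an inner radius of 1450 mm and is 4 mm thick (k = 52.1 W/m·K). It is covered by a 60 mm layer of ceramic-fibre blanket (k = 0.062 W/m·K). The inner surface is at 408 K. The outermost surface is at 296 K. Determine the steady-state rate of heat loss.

Q ≈ 3200 W

Radial (spherical) resistances in series:
R_carbon steel shell = (1/1.45 − 1/1.454)/(4π×52.1) = 2.898×10^-6 K/W
R_ceramic-fibre blanket = (1/1.454 − 1/1.514)/(4π×0.062) = 0.03498 K/W
R_total = 0.03499 K/W
Q = ΔT/R_total = 112/0.03499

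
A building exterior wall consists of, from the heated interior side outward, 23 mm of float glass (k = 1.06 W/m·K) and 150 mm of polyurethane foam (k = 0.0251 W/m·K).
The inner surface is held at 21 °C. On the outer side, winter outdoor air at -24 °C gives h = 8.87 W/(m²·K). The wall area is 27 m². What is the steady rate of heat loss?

Q ≈ 199 W

Thermal resistances in series:
R_float glass = L/(kA) = 0.023/(1.06×27) = 8.036×10^-4 K/W
R_polyurethane foam = L/(kA) = 0.15/(0.0251×27) = 0.2213 K/W
R_outer film = 1/(h_o·A) = 1/(8.87×27) = 0.004176 K/W
R_total = 0.2263 K/W
Q = ΔT / R_total = 45 / 0.2263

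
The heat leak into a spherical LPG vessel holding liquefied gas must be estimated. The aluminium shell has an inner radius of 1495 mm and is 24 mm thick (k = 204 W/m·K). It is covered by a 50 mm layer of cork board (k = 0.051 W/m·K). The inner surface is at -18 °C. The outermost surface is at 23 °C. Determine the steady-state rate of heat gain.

Each spherical layer contributes R = (1/r_i − 1/r_o)/(4πk):
R_aluminium shell = (1/1.495 − 1/1.519)/(4π×204) = 4.123×10^-6 K/W
R_cork board = (1/1.519 − 1/1.569)/(4π×0.051) = 0.03273 K/W
R_total = 0.03274 K/W
Q = ΔT/R_total = 41/0.03274

Q ≈ 1250 W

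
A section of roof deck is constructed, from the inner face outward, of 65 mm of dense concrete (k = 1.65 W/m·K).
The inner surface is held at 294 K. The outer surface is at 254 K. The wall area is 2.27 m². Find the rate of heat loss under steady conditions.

Q ≈ 2300 W

Thermal resistances in series:
R_dense concrete = L/(kA) = 0.065/(1.65×2.27) = 0.01735 K/W
R_total = 0.01735 K/W
Q = ΔT / R_total = 40 / 0.01735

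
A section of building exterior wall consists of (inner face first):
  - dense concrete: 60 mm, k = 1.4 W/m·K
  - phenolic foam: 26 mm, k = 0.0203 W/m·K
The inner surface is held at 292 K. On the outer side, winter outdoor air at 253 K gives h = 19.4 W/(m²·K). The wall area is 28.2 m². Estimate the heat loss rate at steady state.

Using the resistance-network approach (series):
R_dense concrete = L/(kA) = 0.06/(1.4×28.2) = 0.00152 K/W
R_phenolic foam = L/(kA) = 0.026/(0.0203×28.2) = 0.04542 K/W
R_outer film = 1/(h_o·A) = 1/(19.4×28.2) = 0.001828 K/W
R_total = 0.04877 K/W
Q = ΔT / R_total = 39 / 0.04877

Q ≈ 800 W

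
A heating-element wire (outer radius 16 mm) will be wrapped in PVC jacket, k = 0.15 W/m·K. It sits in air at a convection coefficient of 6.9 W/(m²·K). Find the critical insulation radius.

For a cylinder r_cr = k/h = 0.15/6.9
r_cr = 21.7 mm; since the bare radius (16 mm) is below r_cr, adding a thin layer of insulation will *increase* heat loss.

r_cr ≈ 21.7 mm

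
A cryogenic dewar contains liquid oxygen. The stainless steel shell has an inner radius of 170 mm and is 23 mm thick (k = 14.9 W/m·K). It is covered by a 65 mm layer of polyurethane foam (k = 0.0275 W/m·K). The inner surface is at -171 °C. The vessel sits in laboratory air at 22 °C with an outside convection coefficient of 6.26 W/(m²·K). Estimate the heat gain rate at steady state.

Radial (spherical) resistances in series:
R_stainless steel shell = (1/0.17 − 1/0.193)/(4π×14.9) = 0.003744 K/W
R_polyurethane foam = (1/0.193 − 1/0.258)/(4π×0.0275) = 3.777 K/W
R_outer film = 1/(h·4πr_o²) = 1/(6.26×4π×0.258²) = 0.191 K/W
R_total = 3.972 K/W
Q = ΔT/R_total = 193/3.972

Q ≈ 48.6 W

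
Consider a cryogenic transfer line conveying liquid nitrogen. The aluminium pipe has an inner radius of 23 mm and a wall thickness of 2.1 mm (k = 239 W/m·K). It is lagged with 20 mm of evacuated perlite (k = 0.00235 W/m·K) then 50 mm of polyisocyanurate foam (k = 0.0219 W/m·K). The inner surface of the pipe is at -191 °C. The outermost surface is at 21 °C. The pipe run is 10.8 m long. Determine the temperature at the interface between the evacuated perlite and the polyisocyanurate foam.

T ≈ -4.48 °C

Treating each annulus and film as a series resistance:
R_aluminium pipe wall = ln(25.1/23)/(2π×239×10.8) = 5.387×10^-6 K/W
R_evacuated perlite = ln(45.1/25.1)/(2π×0.00235×10.8) = 3.675 K/W
R_polyisocyanurate foam = ln(95.1/45.1)/(2π×0.0219×10.8) = 0.502 K/W
R_total = 4.177 K/W
Q = ΔT/R_total = 212/4.177
Q = 50.8 W
T_interface = T_inner + Q·ΣR(inner→interface) = -191 + 50.8×3.675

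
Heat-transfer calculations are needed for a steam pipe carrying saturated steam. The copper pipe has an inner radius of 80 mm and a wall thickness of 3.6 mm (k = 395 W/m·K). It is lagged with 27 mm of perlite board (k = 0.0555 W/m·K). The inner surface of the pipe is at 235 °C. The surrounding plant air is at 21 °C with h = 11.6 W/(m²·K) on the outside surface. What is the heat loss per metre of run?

For a radial system each layer contributes R = ln(r_out/r_in)/(2πkL); films add R = 1/(hA).
R_copper pipe wall = ln(83.6/80)/(2π×395×1) = 1.774×10^-5 K/W
R_perlite board = ln(110.6/83.6)/(2π×0.0555×1) = 0.8026 K/W
R_outer film = 1/(h_o·2πr_oL) = 1/(11.6×2π×0.1106×1) = 0.1241 K/W
R_total = 0.9267 K/W
Q = ΔT/R_total = 214/0.9267

q′ ≈ 231 W/m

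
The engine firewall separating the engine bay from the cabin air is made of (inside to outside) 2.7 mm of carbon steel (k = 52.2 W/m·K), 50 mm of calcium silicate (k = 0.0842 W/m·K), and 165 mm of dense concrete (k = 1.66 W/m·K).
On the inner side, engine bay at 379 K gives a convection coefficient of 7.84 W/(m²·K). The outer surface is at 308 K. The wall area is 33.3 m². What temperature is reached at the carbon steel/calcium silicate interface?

T ≈ 368 K

Series thermal resistances:
R_inner film = 1/(h_i·A) = 1/(7.84×33.3) = 0.00383 K/W
R_carbon steel = L/(kA) = 0.0027/(52.2×33.3) = 1.553×10^-6 K/W
R_calcium silicate = L/(kA) = 0.05/(0.0842×33.3) = 0.01783 K/W
R_dense concrete = L/(kA) = 0.165/(1.66×33.3) = 0.002985 K/W
R_total = 0.02465 K/W;  Q = ΔT/R_total = 71/0.02465 = 2880 W
T_interface = T_inner − Q·ΣR(inner→interface) = 379 − 2880×0.003832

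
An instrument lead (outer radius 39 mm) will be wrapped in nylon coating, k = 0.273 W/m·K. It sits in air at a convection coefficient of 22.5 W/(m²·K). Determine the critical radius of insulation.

For a cylinder r_cr = k/h = 0.273/22.5
r_cr = 12.1 mm; since the bare radius (39 mm) is above r_cr, any added insulation will reduce heat loss.

r_cr ≈ 12.1 mm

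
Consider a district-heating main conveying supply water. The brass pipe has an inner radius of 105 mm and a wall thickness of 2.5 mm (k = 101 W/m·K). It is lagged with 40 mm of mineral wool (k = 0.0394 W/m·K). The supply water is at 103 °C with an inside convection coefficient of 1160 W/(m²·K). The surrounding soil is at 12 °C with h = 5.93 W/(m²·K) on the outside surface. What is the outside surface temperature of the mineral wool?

T ≈ 23.3 °C

Radial resistances (cylindrical: R_cond = ln(r_o/r_i)/(2πkL), R_conv = 1/(h·2πrL)):
R_inner film = 1/(h_i·2πr₁L) = 1/(1160×2π×0.105×1) = 0.001307 K/W
R_brass pipe wall = ln(107.5/105)/(2π×101×1) = 3.708×10^-5 K/W
R_mineral wool = ln(147.5/107.5)/(2π×0.0394×1) = 1.278 K/W
R_outer film = 1/(h_o·2πr_oL) = 1/(5.93×2π×0.1475×1) = 0.182 K/W
R_total = 1.461 K/W
Q = ΔT/R_total = 91/1.461
Q = 62.3 W/m
T_interface = T_inner − Q·ΣR(inner→interface) = 103 − 62.3×1.279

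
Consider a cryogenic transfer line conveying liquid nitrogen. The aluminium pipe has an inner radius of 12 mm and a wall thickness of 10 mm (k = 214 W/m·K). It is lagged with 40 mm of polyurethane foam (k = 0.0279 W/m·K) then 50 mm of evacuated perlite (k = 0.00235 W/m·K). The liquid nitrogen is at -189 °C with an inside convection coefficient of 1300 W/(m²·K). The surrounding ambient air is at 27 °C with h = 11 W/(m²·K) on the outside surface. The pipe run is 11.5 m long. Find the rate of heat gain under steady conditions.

Q ≈ 53.9 W

Radial resistances (cylindrical: R_cond = ln(r_o/r_i)/(2πkL), R_conv = 1/(h·2πrL)):
R_inner film = 1/(h_i·2πr₁L) = 1/(1300×2π×0.012×11.5) = 8.872×10^-4 K/W
R_aluminium pipe wall = ln(22/12)/(2π×214×11.5) = 3.92×10^-5 K/W
R_polyurethane foam = ln(62/22)/(2π×0.0279×11.5) = 0.5139 K/W
R_evacuated perlite = ln(112/62)/(2π×0.00235×11.5) = 3.483 K/W
R_outer film = 1/(h_o·2πr_oL) = 1/(11×2π×0.112×11.5) = 0.01123 K/W
R_total = 4.009 K/W
Q = ΔT/R_total = 216/4.009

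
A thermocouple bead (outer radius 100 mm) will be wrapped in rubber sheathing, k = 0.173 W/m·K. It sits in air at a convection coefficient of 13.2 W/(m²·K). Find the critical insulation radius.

For a sphere r_cr = 2k/h = 2×0.173/13.2
r_cr = 26.2 mm; since the bare radius (100 mm) is above r_cr, any added insulation will reduce heat loss.

r_cr ≈ 26.2 mm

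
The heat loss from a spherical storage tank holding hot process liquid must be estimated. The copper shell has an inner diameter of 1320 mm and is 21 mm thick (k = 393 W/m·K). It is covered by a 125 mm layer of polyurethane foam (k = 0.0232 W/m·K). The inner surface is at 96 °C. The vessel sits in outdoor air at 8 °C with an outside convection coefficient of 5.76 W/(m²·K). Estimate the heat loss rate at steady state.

For a spherical shell R = (1/r₁ − 1/r₂)/(4πk); film R = 1/(h·4πr²). In series:
R_copper shell = (1/0.66 − 1/0.681)/(4π×393) = 9.461×10^-6 K/W
R_polyurethane foam = (1/0.681 − 1/0.806)/(4π×0.0232) = 0.7811 K/W
R_outer film = 1/(h·4πr_o²) = 1/(5.76×4π×0.806²) = 0.02127 K/W
R_total = 0.8024 K/W
Q = ΔT/R_total = 88/0.8024

Q ≈ 110 W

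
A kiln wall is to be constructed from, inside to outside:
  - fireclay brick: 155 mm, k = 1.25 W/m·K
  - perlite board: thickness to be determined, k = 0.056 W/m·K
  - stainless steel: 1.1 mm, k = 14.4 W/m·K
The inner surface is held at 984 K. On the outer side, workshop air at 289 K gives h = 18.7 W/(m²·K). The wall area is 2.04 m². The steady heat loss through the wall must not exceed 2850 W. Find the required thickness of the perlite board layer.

Thermal resistances in series:
R_fireclay brick = L/(kA) = 0.155/(1.25×2.04) = 0.06078 K/W
R_stainless steel = L/(kA) = 0.0011/(14.4×2.04) = 3.745×10^-5 K/W
R_outer film = 1/(h_o·A) = 1/(18.7×2.04) = 0.02621 K/W
Sum of the known resistances R_other = 0.08704 K/W
Required total resistance R_tot = ΔT/Q_allow = 695/2850 = 0.2439 K/W
R_perlite board = R_tot − R_other = 0.1568 K/W
L = R·k·A = 0.1568×0.056×2.04

L ≈ 17.9 mm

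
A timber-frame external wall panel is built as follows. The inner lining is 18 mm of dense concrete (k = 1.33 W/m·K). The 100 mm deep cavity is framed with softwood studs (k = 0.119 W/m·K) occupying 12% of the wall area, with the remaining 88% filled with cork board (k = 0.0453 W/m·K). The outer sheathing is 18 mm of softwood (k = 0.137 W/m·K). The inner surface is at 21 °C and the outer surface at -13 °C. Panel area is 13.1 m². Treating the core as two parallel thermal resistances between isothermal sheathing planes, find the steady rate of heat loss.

Q ≈ 224 W

Sheathing layers in series; stud and cavity paths in parallel between them.
R_inner = 0.018/(1.33×13.1) = 0.001033 K/W
R_stud  = 0.1/(0.119×0.12×13.1) = 0.5346 K/W
R_cav   = 0.1/(0.0453×0.88×13.1) = 0.1915 K/W
1/R_core = 1/R_stud + 1/R_cav → R_core = 0.141 K/W
R_outer = 0.018/(0.137×13.1) = 0.01003 K/W
R_total = 0.152 K/W
Q = ΔT/R_total = 34/0.152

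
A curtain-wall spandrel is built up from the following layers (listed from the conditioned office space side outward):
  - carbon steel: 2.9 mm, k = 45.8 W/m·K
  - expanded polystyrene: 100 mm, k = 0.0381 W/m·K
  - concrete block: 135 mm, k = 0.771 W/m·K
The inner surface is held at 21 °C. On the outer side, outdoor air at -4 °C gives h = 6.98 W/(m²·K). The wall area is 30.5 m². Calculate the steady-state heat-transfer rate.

Q ≈ 259 W

Model the wall as resistances in series:
R_carbon steel = L/(kA) = 0.0029/(45.8×30.5) = 2.076×10^-6 K/W
R_expanded polystyrene = L/(kA) = 0.1/(0.0381×30.5) = 0.08605 K/W
R_concrete block = L/(kA) = 0.135/(0.771×30.5) = 0.005741 K/W
R_outer film = 1/(h_o·A) = 1/(6.98×30.5) = 0.004697 K/W
R_total = 0.0965 K/W
Q = ΔT / R_total = 25 / 0.0965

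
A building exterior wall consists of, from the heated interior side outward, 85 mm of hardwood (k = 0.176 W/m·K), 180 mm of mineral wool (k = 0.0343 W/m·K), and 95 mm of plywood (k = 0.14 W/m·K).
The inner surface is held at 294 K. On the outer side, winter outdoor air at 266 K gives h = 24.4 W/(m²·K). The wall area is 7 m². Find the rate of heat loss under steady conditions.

Series thermal resistances:
R_hardwood = L/(kA) = 0.085/(0.176×7) = 0.06899 K/W
R_mineral wool = L/(kA) = 0.18/(0.0343×7) = 0.7497 K/W
R_plywood = L/(kA) = 0.095/(0.14×7) = 0.09694 K/W
R_outer film = 1/(h_o·A) = 1/(24.4×7) = 0.005855 K/W
R_total = 0.9215 K/W
Q = ΔT / R_total = 28 / 0.9215

Q ≈ 30.4 W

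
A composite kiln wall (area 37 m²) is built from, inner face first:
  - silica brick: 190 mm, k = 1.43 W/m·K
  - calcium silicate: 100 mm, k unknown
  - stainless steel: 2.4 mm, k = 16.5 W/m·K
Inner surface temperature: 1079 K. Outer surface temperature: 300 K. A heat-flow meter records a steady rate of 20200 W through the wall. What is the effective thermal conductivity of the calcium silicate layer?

Model the wall as resistances in series:
R_silica brick = L/(kA) = 0.19/(1.43×37) = 0.003591 K/W
R_stainless steel = L/(kA) = 0.0024/(16.5×37) = 3.931×10^-6 K/W
Sum of known resistances R_other = 0.003595 K/W
Total R = ΔT/Q = 779/20200 = 0.03856 K/W
R_calcium silicate = R_total − R_other = 0.03497 K/W
k = L/(R·A) = 0.1/(0.03497×37)

k ≈ 0.0773 W/(m·K)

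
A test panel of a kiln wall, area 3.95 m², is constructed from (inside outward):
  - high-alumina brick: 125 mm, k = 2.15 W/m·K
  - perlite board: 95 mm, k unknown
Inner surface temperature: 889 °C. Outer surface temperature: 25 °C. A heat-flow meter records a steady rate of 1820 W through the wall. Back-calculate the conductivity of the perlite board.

k ≈ 0.0523 W/(m·K)

Thermal resistances in series:
R_high-alumina brick = L/(kA) = 0.125/(2.15×3.95) = 0.01472 K/W
Sum of known resistances R_other = 0.01472 K/W
Total R = ΔT/Q = 864/1820 = 0.4747 K/W
R_perlite board = R_total − R_other = 0.46 K/W
k = L/(R·A) = 0.095/(0.46×3.95)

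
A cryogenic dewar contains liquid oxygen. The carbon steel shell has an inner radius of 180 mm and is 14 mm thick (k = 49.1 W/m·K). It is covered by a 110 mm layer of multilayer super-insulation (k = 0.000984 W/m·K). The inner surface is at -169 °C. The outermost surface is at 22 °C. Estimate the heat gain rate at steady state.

Q ≈ 1.27 W

Spherical conduction: R = (1/r_in − 1/r_out)/(4πk) per layer; series-sum.
R_carbon steel shell = (1/0.18 − 1/0.194)/(4π×49.1) = 6.498×10^-4 K/W
R_multilayer super-insulation = (1/0.194 − 1/0.304)/(4π×0.000984) = 150.8 K/W
R_total = 150.8 K/W
Q = ΔT/R_total = 191/150.8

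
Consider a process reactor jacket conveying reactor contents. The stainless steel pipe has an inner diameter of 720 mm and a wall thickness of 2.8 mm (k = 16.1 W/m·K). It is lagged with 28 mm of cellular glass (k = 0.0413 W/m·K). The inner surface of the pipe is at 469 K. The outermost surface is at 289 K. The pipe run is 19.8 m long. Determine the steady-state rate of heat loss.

Treating each annulus and film as a series resistance:
R_stainless steel pipe wall = ln(362.8/360)/(2π×16.1×19.8) = 3.868×10^-6 K/W
R_cellular glass = ln(390.8/362.8)/(2π×0.0413×19.8) = 0.01447 K/W
R_total = 0.01447 K/W
Q = ΔT/R_total = 180/0.01447

Q ≈ 12400 W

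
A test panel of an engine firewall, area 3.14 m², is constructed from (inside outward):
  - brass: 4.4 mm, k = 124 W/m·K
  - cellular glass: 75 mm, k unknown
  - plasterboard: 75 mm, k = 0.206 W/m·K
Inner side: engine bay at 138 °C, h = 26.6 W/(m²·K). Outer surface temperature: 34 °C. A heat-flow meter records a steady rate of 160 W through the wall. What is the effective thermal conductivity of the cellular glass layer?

k ≈ 0.0458 W/(m·K)

Treating each layer as a thermal resistance in series:
R_inner film = 1/(h_i·A) = 1/(26.6×3.14) = 0.01197 K/W
R_brass = L/(kA) = 0.0044/(124×3.14) = 1.13×10^-5 K/W
R_plasterboard = L/(kA) = 0.075/(0.206×3.14) = 0.1159 K/W
Sum of known resistances R_other = 0.1279 K/W
Total R = ΔT/Q = 104/160 = 0.65 K/W
R_cellular glass = R_total − R_other = 0.5221 K/W
k = L/(R·A) = 0.075/(0.5221×3.14)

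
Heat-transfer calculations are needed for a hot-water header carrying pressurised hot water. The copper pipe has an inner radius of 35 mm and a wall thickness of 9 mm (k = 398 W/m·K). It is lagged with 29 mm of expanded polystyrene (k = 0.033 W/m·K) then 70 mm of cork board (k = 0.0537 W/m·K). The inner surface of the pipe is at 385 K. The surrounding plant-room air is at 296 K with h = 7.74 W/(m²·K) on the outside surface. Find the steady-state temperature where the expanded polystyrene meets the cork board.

T ≈ 338 K

Treating each annulus and film as a series resistance:
R_copper pipe wall = ln(44/35)/(2π×398×1) = 9.151×10^-5 K/W
R_expanded polystyrene = ln(73/44)/(2π×0.033×1) = 2.442 K/W
R_cork board = ln(143/73)/(2π×0.0537×1) = 1.993 K/W
R_outer film = 1/(h_o·2πr_oL) = 1/(7.74×2π×0.143×1) = 0.1438 K/W
R_total = 4.578 K/W
Q = ΔT/R_total = 89/4.578
Q = 19.4 W/m
T_interface = T_inner − Q·ΣR(inner→interface) = 385 − 19.4×2.442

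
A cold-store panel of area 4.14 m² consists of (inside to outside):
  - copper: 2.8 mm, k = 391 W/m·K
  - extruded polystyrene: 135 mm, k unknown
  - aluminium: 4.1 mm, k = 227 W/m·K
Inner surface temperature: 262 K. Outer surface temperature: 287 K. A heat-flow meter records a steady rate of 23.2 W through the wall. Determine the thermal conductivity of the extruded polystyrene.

Using the resistance-network approach (series):
R_copper = L/(kA) = 0.0028/(391×4.14) = 1.73×10^-6 K/W
R_aluminium = L/(kA) = 0.0041/(227×4.14) = 4.363×10^-6 K/W
Sum of known resistances R_other = 6.092×10^-6 K/W
Total R = ΔT/Q = 25/23.2 = 1.078 K/W
R_extruded polystyrene = R_total − R_other = 1.078 K/W
k = L/(R·A) = 0.135/(1.078×4.14)

k ≈ 0.0303 W/(m·K)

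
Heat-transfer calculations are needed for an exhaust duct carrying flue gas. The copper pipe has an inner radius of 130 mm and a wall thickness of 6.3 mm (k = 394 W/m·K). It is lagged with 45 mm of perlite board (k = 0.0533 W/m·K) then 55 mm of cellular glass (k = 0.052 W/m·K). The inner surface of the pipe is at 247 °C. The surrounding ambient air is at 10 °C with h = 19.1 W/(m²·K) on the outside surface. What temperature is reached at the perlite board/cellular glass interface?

Treating each annulus and film as a series resistance:
R_copper pipe wall = ln(136.3/130)/(2π×394×1) = 1.912×10^-5 K/W
R_perlite board = ln(181.3/136.3)/(2π×0.0533×1) = 0.8519 K/W
R_cellular glass = ln(236.3/181.3)/(2π×0.052×1) = 0.8109 K/W
R_outer film = 1/(h_o·2πr_oL) = 1/(19.1×2π×0.2363×1) = 0.03526 K/W
R_total = 1.698 K/W
Q = ΔT/R_total = 237/1.698
Q = 140 W/m
T_interface = T_inner − Q·ΣR(inner→interface) = 247 − 140×0.8519

T ≈ 128 °C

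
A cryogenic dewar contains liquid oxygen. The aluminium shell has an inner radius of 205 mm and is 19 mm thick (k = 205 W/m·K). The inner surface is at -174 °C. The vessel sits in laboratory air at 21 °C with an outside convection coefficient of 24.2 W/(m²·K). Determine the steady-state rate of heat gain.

Spherical conduction: R = (1/r_in − 1/r_out)/(4πk) per layer; series-sum.
R_aluminium shell = (1/0.205 − 1/0.224)/(4π×205) = 1.606×10^-4 K/W
R_outer film = 1/(h·4πr_o²) = 1/(24.2×4π×0.224²) = 0.06554 K/W
R_total = 0.0657 K/W
Q = ΔT/R_total = 195/0.0657

Q ≈ 2970 W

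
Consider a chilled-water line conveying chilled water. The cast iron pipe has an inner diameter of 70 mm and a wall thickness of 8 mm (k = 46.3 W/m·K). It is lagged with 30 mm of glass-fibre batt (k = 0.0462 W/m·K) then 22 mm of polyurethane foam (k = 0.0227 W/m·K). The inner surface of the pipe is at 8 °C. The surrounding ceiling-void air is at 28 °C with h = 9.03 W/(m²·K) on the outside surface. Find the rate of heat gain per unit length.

Radial resistances (cylindrical: R_cond = ln(r_o/r_i)/(2πkL), R_conv = 1/(h·2πrL)):
R_cast iron pipe wall = ln(43/35)/(2π×46.3×1) = 7.076×10^-4 K/W
R_glass-fibre batt = ln(73/43)/(2π×0.0462×1) = 1.823 K/W
R_polyurethane foam = ln(95/73)/(2π×0.0227×1) = 1.847 K/W
R_outer film = 1/(h_o·2πr_oL) = 1/(9.03×2π×0.095×1) = 0.1855 K/W
R_total = 3.856 K/W
Q = ΔT/R_total = 20/3.856

q′ ≈ 5.19 W/m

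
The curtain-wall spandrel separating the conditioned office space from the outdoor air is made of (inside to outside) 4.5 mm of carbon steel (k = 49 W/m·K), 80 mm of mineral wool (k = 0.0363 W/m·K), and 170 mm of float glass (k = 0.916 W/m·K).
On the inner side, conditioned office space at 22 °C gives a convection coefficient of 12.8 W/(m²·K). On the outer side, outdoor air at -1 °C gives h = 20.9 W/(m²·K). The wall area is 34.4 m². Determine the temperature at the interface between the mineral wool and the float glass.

Using the resistance-network approach (series):
R_inner film = 1/(h_i·A) = 1/(12.8×34.4) = 0.002271 K/W
R_carbon steel = L/(kA) = 0.0045/(49×34.4) = 2.67×10^-6 K/W
R_mineral wool = L/(kA) = 0.08/(0.0363×34.4) = 0.06407 K/W
R_float glass = L/(kA) = 0.17/(0.916×34.4) = 0.005395 K/W
R_outer film = 1/(h_o·A) = 1/(20.9×34.4) = 0.001391 K/W
R_total = 0.07313 K/W;  Q = ΔT/R_total = 23/0.07313 = 314.5 W
T_interface = T_inner − Q·ΣR(inner→interface) = 22 − 315×0.06634

T ≈ 1.13 °C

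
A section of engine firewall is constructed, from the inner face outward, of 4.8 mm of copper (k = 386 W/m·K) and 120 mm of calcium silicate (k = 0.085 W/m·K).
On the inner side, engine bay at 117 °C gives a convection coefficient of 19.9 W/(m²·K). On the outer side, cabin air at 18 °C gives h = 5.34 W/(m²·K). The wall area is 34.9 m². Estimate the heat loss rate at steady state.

Q ≈ 2090 W

Using the resistance-network approach (series):
R_inner film = 1/(h_i·A) = 1/(19.9×34.9) = 0.00144 K/W
R_copper = L/(kA) = 0.0048/(386×34.9) = 3.563×10^-7 K/W
R_calcium silicate = L/(kA) = 0.12/(0.085×34.9) = 0.04045 K/W
R_outer film = 1/(h_o·A) = 1/(5.34×34.9) = 0.005366 K/W
R_total = 0.04726 K/W
Q = ΔT / R_total = 99 / 0.04726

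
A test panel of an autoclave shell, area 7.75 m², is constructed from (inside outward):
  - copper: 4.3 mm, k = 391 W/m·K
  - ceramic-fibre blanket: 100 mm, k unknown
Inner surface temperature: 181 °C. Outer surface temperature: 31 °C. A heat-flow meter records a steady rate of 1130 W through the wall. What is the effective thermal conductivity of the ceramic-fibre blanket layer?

k ≈ 0.0972 W/(m·K)

Model the wall as resistances in series:
R_copper = L/(kA) = 0.0043/(391×7.75) = 1.419×10^-6 K/W
Sum of known resistances R_other = 1.419×10^-6 K/W
Total R = ΔT/Q = 150/1130 = 0.1327 K/W
R_ceramic-fibre blanket = R_total − R_other = 0.1327 K/W
k = L/(R·A) = 0.1/(0.1327×7.75)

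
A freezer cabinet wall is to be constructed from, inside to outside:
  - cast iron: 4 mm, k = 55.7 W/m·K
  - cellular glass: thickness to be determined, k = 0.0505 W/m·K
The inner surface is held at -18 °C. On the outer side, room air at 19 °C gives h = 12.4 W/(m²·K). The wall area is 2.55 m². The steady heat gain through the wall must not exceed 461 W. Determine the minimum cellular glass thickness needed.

Using the resistance-network approach (series):
R_cast iron = L/(kA) = 0.004/(55.7×2.55) = 2.816×10^-5 K/W
R_outer film = 1/(h_o·A) = 1/(12.4×2.55) = 0.03163 K/W
Sum of the known resistances R_other = 0.03165 K/W
Required total resistance R_tot = ΔT/Q_allow = 37/461 = 0.08026 K/W
R_cellular glass = R_tot − R_other = 0.04861 K/W
L = R·k·A = 0.04861×0.0505×2.55

L ≈ 6.26 mm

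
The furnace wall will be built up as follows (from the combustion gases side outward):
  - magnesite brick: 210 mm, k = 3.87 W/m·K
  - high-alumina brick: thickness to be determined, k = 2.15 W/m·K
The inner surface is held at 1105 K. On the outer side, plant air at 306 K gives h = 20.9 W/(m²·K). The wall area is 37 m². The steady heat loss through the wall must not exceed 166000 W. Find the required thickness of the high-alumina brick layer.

Model the wall as resistances in series:
R_magnesite brick = L/(kA) = 0.21/(3.87×37) = 0.001467 K/W
R_outer film = 1/(h_o·A) = 1/(20.9×37) = 0.001293 K/W
Sum of the known resistances R_other = 0.00276 K/W
Required total resistance R_tot = ΔT/Q_allow = 799/166000 = 0.004813 K/W
R_high-alumina brick = R_tot − R_other = 0.002054 K/W
L = R·k·A = 0.002054×2.15×37

L ≈ 163 mm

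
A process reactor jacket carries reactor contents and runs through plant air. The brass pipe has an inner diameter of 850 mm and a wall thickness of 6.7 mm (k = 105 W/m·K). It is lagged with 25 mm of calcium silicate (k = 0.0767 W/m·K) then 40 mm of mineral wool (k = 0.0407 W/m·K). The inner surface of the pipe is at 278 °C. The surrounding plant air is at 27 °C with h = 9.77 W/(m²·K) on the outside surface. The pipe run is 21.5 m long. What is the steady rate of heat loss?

Q ≈ 11300 W

Radial resistances (cylindrical: R_cond = ln(r_o/r_i)/(2πkL), R_conv = 1/(h·2πrL)):
R_brass pipe wall = ln(431.7/425)/(2π×105×21.5) = 1.103×10^-6 K/W
R_calcium silicate = ln(456.7/431.7)/(2π×0.0767×21.5) = 0.005433 K/W
R_mineral wool = ln(496.7/456.7)/(2π×0.0407×21.5) = 0.01527 K/W
R_outer film = 1/(h_o·2πr_oL) = 1/(9.77×2π×0.4967×21.5) = 0.001525 K/W
R_total = 0.02223 K/W
Q = ΔT/R_total = 251/0.02223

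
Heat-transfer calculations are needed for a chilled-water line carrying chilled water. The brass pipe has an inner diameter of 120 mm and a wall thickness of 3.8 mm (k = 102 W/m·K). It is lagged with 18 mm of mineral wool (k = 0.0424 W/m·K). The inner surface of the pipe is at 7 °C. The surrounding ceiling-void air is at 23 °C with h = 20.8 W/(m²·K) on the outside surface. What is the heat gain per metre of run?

q′ ≈ 15.6 W/m

Per-layer cylindrical resistances, series-summed:
R_brass pipe wall = ln(63.8/60)/(2π×102×1) = 9.582×10^-5 K/W
R_mineral wool = ln(81.8/63.8)/(2π×0.0424×1) = 0.9329 K/W
R_outer film = 1/(h_o·2πr_oL) = 1/(20.8×2π×0.0818×1) = 0.09354 K/W
R_total = 1.027 K/W
Q = ΔT/R_total = 16/1.027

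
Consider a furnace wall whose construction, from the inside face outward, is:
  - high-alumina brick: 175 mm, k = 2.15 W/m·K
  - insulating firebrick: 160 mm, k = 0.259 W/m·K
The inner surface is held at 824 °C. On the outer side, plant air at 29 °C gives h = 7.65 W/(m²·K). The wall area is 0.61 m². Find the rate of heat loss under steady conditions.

Thermal resistances in series:
R_high-alumina brick = L/(kA) = 0.175/(2.15×0.61) = 0.1334 K/W
R_insulating firebrick = L/(kA) = 0.16/(0.259×0.61) = 1.013 K/W
R_outer film = 1/(h_o·A) = 1/(7.65×0.61) = 0.2143 K/W
R_total = 1.36 K/W
Q = ΔT / R_total = 795 / 1.36

Q ≈ 584 W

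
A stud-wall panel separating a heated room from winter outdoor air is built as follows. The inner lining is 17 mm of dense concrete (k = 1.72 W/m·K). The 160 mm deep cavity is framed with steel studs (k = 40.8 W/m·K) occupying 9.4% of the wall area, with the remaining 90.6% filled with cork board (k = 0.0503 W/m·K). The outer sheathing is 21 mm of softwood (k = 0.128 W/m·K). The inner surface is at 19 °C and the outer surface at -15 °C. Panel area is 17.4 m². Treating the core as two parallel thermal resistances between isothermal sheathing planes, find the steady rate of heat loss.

Sheathing layers in series; stud and cavity paths in parallel between them.
R_inner = 0.017/(1.72×17.4) = 5.68×10^-4 K/W
R_stud  = 0.16/(40.8×0.094×17.4) = 0.002398 K/W
R_cav   = 0.16/(0.0503×0.906×17.4) = 0.2018 K/W
1/R_core = 1/R_stud + 1/R_cav → R_core = 0.002369 K/W
R_outer = 0.021/(0.128×17.4) = 0.009429 K/W
R_total = 0.01237 K/W
Q = ΔT/R_total = 34/0.01237

Q ≈ 2750 W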